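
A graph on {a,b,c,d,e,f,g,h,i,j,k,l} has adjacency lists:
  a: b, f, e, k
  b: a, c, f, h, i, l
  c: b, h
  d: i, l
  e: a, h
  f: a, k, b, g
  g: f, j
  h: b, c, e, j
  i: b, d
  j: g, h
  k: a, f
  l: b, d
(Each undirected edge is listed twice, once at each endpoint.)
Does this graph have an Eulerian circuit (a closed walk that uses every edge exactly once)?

Degrees: a:4, b:6, c:2, d:2, e:2, f:4, g:2, h:4, i:2, j:2, k:2, l:2
All degrees are even and the non-isolated vertices are connected — an Eulerian circuit exists.

Yes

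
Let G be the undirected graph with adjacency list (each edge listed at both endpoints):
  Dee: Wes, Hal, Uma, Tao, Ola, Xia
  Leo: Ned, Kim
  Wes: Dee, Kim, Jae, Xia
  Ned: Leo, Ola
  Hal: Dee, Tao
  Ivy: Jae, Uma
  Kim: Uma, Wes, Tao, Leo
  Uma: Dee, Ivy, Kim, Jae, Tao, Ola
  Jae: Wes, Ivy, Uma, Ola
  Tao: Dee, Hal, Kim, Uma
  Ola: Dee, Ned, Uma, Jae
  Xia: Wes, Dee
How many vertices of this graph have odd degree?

0

Degrees: Dee:6, Leo:2, Wes:4, Ned:2, Hal:2, Ivy:2, Kim:4, Uma:6, Jae:4, Tao:4, Ola:4, Xia:2
Odd-degree vertices: none.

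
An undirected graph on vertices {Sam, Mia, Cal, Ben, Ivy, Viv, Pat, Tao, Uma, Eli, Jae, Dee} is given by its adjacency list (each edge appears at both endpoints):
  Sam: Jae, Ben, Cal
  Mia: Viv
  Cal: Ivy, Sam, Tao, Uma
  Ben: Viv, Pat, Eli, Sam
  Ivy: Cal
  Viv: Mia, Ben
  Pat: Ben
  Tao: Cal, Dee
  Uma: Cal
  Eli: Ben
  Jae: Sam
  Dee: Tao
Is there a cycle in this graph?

No

|V| = 12, |E| = 11, number of components = 1.
A forest on 12 vertices with 1 component has exactly 11 edges, which matches — so no cycle.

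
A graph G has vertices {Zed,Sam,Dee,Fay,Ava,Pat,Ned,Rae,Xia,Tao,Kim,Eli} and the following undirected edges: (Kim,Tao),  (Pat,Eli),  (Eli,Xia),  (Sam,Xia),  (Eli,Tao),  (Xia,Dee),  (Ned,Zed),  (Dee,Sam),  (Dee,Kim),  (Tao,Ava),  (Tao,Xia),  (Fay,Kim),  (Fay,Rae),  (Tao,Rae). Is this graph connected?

No

Component: {Zed, Ned}
Component: {Sam, Dee, Fay, Ava, Pat, Rae, Xia, Tao, Kim, Eli}
There are 2 separate components, so the graph is not connected.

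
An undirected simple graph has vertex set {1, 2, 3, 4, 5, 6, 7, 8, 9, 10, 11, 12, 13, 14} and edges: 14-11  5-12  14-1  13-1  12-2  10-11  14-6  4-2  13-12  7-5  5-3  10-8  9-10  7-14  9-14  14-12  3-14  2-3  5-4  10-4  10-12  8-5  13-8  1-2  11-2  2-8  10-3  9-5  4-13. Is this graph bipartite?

Partition the vertices as {2, 5, 10, 13, 14} vs {1, 3, 4, 6, 7, 8, 9, 11, 12}. Each listed edge has one endpoint in each part, so the graph is bipartite.

Yes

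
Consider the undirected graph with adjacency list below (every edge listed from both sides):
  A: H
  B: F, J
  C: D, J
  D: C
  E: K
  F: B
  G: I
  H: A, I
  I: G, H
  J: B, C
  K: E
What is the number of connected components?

Component: {E, K}
Component: {A, G, H, I}
Component: {B, C, D, F, J}

3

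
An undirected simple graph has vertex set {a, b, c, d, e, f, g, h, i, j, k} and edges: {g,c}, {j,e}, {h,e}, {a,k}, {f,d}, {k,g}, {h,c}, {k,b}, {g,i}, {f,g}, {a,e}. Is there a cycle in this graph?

The graph has 11 vertices, 11 edges, and 1 connected component.
One cycle is a-e-h-c-g-k-a.

Yes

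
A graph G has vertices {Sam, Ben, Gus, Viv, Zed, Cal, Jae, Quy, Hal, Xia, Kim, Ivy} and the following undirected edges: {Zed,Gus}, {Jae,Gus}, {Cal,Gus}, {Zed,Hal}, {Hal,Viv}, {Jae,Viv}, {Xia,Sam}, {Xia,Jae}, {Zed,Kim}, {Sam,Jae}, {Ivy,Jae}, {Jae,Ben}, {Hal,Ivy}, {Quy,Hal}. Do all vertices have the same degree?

No

Degrees: Sam:2, Ben:1, Gus:3, Viv:2, Zed:3, Cal:1, Jae:6, Quy:1, Hal:4, Xia:2, Kim:1, Ivy:2
Degrees are not all equal (e.g. deg(Ben)=1 but deg(Jae)=6); not regular.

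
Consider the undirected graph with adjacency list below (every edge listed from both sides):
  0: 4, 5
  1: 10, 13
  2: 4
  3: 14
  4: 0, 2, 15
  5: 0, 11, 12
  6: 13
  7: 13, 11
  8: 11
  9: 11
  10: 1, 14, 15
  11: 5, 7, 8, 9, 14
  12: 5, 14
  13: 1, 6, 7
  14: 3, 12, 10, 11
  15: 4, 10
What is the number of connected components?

Component: {0, 1, 2, 3, 4, 5, 6, 7, 8, 9, 10, 11, 12, 13, 14, 15}

1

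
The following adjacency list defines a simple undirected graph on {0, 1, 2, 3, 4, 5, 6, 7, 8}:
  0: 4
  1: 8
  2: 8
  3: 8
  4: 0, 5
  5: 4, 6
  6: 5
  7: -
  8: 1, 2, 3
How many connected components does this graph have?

Component: {7}
Component: {0, 4, 5, 6}
Component: {1, 2, 3, 8}

3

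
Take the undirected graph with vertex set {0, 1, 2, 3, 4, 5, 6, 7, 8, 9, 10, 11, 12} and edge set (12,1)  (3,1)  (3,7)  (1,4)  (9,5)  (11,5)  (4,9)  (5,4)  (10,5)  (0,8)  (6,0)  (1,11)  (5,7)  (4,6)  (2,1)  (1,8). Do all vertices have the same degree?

Degrees: 0:2, 1:6, 2:1, 3:2, 4:4, 5:5, 6:2, 7:2, 8:2, 9:2, 10:1, 11:2, 12:1
Degrees are not all equal (e.g. deg(2)=1 but deg(1)=6); not regular.

No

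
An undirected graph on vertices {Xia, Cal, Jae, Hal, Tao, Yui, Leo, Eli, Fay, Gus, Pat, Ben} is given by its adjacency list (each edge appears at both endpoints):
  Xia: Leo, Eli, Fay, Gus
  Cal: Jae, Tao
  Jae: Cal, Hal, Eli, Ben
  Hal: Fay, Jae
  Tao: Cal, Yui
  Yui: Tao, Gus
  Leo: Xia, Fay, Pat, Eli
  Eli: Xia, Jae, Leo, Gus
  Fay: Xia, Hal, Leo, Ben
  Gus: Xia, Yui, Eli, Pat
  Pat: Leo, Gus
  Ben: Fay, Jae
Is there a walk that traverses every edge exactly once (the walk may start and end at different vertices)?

Degrees: Xia:4, Cal:2, Jae:4, Hal:2, Tao:2, Yui:2, Leo:4, Eli:4, Fay:4, Gus:4, Pat:2, Ben:2
Odd-degree vertices: none (0 total).
With 0 odd-degree vertices and all edges in one connected piece, an Eulerian trail exists.

Yes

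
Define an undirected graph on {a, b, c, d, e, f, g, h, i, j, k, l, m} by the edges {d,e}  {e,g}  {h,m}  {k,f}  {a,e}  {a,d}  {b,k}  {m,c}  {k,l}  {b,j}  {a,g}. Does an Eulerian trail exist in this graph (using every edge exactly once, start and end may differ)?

Degrees: a:3, b:2, c:1, d:2, e:3, f:1, g:2, h:1, i:0, j:1, k:3, l:1, m:2
Odd-degree vertices: a, c, e, f, h, j, k, l (8 total).
With 8 odd-degree vertices (more than two), no single trail can use every edge.

No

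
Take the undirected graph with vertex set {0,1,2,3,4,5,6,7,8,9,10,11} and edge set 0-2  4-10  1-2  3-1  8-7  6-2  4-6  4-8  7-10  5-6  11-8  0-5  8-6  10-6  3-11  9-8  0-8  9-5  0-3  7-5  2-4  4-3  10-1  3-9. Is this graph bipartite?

The cycle 4-10-6-4 has length 3, which is odd, so the graph is not bipartite.

No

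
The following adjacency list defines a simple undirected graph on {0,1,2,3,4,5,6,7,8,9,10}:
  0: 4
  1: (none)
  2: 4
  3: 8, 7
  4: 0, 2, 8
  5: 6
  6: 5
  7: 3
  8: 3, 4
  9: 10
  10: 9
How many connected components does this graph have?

4

Component: {1}
Component: {5, 6}
Component: {9, 10}
Component: {0, 2, 3, 4, 7, 8}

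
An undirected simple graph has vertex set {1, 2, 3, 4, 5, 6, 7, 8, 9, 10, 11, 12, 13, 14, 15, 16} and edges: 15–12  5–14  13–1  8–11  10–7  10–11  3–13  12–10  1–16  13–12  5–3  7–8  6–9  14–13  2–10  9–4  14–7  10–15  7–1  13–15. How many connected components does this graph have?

Component: {4, 6, 9}
Component: {1, 2, 3, 5, 7, 8, 10, 11, 12, 13, 14, 15, 16}

2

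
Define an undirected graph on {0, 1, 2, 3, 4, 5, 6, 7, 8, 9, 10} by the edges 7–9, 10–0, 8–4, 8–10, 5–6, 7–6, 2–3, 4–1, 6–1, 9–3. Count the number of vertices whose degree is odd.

4

Degrees: 0:1, 1:2, 2:1, 3:2, 4:2, 5:1, 6:3, 7:2, 8:2, 9:2, 10:2
Odd-degree vertices: 0, 2, 5, 6.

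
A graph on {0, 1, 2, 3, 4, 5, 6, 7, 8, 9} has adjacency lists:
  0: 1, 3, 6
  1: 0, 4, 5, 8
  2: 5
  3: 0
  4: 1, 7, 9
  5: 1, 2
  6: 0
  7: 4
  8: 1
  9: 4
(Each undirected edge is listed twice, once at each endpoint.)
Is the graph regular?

Degrees: 0:3, 1:4, 2:1, 3:1, 4:3, 5:2, 6:1, 7:1, 8:1, 9:1
Degrees are not all equal (e.g. deg(2)=1 but deg(1)=4); not regular.

No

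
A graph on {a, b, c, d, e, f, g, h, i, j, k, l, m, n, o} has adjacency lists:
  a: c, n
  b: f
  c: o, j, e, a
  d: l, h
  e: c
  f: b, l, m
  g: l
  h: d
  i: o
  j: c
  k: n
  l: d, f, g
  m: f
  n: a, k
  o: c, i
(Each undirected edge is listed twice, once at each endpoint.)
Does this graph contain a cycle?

No

|V| = 15, |E| = 13, number of components = 2.
A forest on 15 vertices with 2 components has exactly 13 edges, which matches — so no cycle.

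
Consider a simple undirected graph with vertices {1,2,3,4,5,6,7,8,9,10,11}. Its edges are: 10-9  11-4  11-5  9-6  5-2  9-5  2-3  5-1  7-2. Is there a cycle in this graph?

No

|V| = 11, |E| = 9, number of components = 2.
A forest on 11 vertices with 2 components has exactly 9 edges, which matches — so no cycle.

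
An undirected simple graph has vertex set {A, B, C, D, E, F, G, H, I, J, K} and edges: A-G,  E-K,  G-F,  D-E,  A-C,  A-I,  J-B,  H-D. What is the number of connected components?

3

Component: {B, J}
Component: {D, E, H, K}
Component: {A, C, F, G, I}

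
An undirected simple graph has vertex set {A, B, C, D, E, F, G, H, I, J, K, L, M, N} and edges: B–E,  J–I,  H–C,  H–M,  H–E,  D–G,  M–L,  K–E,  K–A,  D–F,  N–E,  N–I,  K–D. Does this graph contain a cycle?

|V| = 14, |E| = 13, number of components = 1.
A forest on 14 vertices with 1 component has exactly 13 edges, which matches — so no cycle.

No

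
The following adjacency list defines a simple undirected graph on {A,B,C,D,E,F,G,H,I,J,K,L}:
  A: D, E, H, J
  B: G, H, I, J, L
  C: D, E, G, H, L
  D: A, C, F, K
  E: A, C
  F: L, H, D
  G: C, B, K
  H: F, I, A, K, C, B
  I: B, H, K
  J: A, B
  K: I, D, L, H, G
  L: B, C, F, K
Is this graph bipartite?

No

K-I-H-K is an odd cycle (length 3), and a bipartite graph can contain only even cycles.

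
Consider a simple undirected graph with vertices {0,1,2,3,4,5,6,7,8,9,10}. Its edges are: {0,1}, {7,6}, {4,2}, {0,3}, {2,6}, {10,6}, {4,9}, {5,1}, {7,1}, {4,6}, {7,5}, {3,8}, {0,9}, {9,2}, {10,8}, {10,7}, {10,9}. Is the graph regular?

Degrees: 0:3, 1:3, 2:3, 3:2, 4:3, 5:2, 6:4, 7:4, 8:2, 9:4, 10:4
Vertex 3 has degree 2 while 6 has degree 4, so the graph is not regular.

No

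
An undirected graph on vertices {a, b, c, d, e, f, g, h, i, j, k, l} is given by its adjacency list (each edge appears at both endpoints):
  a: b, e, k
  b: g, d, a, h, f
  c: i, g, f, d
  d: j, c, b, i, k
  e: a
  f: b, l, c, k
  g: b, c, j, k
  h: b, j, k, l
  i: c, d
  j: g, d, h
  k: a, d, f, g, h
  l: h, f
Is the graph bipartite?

No

d-i-c-d is an odd cycle (length 3), and a bipartite graph can contain only even cycles.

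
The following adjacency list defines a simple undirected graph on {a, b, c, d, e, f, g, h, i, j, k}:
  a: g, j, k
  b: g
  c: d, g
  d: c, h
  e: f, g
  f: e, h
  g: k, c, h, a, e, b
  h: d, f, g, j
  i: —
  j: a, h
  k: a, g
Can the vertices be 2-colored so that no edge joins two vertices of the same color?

The cycle g-a-k-g has length 3, which is odd, so the graph is not bipartite.

No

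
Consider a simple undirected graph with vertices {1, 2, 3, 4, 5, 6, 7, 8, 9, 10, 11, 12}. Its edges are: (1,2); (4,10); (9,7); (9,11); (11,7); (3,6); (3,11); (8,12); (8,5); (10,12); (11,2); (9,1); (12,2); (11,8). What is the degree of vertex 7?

Neighbors of 7: 9, 11.

2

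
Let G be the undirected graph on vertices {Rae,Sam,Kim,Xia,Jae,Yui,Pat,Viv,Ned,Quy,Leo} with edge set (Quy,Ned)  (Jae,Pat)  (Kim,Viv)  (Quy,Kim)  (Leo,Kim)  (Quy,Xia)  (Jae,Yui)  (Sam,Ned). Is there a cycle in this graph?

No

|V| = 11, |E| = 8, number of components = 3.
Since 8 = 11 - 3, the graph is a forest and contains no cycle.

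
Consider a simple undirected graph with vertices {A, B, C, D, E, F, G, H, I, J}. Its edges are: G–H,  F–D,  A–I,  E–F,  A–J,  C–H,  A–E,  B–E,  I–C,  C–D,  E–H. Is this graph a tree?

The graph has 10 vertices and 11 edges.
Connected but with 11 > 9 edges, so it has a cycle and is not a tree.

No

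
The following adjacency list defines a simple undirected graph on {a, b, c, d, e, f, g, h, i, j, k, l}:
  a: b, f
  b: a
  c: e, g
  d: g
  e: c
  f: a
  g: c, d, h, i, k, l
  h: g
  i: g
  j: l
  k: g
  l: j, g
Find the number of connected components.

Component: {a, b, f}
Component: {c, d, e, g, h, i, j, k, l}

2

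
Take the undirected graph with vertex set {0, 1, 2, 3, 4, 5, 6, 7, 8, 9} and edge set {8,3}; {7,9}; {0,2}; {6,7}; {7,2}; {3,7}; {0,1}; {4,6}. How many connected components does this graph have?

2

Component: {5}
Component: {0, 1, 2, 3, 4, 6, 7, 8, 9}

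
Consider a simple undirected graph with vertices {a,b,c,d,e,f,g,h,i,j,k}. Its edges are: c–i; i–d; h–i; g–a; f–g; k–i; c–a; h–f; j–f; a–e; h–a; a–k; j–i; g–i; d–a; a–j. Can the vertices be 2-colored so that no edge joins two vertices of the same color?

Yes

Partition the vertices as {b, c, d, e, g, h, j, k} vs {a, f, i}. Each listed edge has one endpoint in each part, so the graph is bipartite.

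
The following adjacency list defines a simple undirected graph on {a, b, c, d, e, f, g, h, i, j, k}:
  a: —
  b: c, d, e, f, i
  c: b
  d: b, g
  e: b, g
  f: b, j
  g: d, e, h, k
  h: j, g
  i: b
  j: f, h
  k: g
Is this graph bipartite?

A valid 2-coloring puts {a, c, d, e, f, h, i, k} on one side and {b, g, j} on the other; every edge crosses between the two sides.

Yes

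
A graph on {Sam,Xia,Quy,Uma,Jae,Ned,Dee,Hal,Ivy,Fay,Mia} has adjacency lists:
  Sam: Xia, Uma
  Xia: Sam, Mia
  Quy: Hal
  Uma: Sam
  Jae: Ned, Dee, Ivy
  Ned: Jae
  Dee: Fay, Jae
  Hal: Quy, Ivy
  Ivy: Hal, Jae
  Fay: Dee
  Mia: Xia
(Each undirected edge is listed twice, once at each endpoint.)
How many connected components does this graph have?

2

Component: {Sam, Xia, Uma, Mia}
Component: {Quy, Jae, Ned, Dee, Hal, Ivy, Fay}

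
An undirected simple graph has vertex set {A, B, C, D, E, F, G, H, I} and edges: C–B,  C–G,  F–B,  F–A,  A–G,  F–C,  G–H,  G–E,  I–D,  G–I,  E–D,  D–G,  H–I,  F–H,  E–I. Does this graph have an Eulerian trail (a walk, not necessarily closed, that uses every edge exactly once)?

Degrees: A:2, B:2, C:3, D:3, E:3, F:4, G:6, H:3, I:4
Odd-degree vertices: C, D, E, H (4 total).
With 4 odd-degree vertices (more than two), no single trail can use every edge.

No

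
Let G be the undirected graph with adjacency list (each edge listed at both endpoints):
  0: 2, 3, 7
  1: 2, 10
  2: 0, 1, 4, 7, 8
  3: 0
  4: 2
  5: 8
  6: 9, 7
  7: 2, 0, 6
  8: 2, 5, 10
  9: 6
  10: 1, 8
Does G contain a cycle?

The graph has 11 vertices, 12 edges, and 1 connected component.
Since 12 > 11 - 1, a cycle must exist; for instance 2-8-10-1-2.

Yes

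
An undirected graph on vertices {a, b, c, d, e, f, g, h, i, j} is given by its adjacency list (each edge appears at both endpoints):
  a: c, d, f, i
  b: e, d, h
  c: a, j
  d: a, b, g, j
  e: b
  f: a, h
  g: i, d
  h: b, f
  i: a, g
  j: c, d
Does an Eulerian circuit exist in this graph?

Degrees: a:4, b:3, c:2, d:4, e:1, f:2, g:2, h:2, i:2, j:2
Vertices with odd degree: b, e. An Eulerian circuit requires all degrees even.

No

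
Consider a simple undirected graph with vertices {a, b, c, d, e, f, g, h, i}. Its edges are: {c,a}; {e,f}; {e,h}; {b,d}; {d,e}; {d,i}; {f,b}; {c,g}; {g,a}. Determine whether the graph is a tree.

No

|V| = 9, |E| = 9.
It is not connected, so it is not a tree.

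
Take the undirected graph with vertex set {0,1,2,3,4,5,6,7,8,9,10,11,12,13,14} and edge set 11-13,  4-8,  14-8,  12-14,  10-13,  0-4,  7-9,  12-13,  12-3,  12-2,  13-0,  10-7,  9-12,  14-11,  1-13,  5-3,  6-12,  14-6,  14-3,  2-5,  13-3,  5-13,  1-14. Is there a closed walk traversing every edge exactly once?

No

Degrees: 0:2, 1:2, 2:2, 3:4, 4:2, 5:3, 6:2, 7:2, 8:2, 9:2, 10:2, 11:2, 12:6, 13:7, 14:6
Vertices with odd degree: 5, 13. An Eulerian circuit requires all degrees even.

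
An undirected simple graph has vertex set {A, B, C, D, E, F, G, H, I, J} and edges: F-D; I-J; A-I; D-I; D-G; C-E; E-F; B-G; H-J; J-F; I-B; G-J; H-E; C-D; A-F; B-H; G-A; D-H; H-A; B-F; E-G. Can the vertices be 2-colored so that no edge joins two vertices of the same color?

Yes

Color {C, F, G, H, I} black and {A, B, D, E, J} white. No edge joins two same-colored vertices, so the graph is bipartite.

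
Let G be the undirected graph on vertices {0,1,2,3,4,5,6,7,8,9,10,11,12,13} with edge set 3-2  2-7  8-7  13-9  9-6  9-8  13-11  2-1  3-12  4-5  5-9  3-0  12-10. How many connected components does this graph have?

1

Component: {0, 1, 2, 3, 4, 5, 6, 7, 8, 9, 10, 11, 12, 13}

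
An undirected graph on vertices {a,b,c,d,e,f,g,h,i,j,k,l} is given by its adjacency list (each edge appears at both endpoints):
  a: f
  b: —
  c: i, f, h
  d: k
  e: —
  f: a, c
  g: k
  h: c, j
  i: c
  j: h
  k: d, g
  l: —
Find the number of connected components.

5

Component: {b}
Component: {e}
Component: {l}
Component: {d, g, k}
Component: {a, c, f, h, i, j}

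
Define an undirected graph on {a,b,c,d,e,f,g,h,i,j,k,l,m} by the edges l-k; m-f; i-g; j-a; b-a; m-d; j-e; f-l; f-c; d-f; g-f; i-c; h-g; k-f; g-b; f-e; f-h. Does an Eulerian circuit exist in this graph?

Degrees: a:2, b:2, c:2, d:2, e:2, f:8, g:4, h:2, i:2, j:2, k:2, l:2, m:2
Every vertex has even degree and the edges form a single connected piece, so an Eulerian circuit exists.

Yes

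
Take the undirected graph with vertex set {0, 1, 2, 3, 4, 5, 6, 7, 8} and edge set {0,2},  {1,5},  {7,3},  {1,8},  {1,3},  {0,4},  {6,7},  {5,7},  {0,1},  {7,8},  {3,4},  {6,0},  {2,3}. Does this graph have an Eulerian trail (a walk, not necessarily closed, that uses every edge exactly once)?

Degrees: 0:4, 1:4, 2:2, 3:4, 4:2, 5:2, 6:2, 7:4, 8:2
Odd-degree vertices: none (0 total).
With 0 odd-degree vertices and all edges in one connected piece, an Eulerian trail exists.

Yes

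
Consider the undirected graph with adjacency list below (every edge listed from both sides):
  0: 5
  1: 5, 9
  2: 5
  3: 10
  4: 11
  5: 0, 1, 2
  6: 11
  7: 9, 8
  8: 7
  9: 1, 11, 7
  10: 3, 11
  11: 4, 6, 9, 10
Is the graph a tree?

Yes

|V| = 12, |E| = 11.
Connected and |E| = |V| - 1, which characterizes a tree.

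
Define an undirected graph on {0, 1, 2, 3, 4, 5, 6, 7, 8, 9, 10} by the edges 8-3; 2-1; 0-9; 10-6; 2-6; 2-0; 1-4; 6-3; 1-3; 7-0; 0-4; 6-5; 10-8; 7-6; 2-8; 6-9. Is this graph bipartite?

Yes

A valid 2-coloring puts {2, 3, 4, 5, 7, 9, 10} on one side and {0, 1, 6, 8} on the other; every edge crosses between the two sides.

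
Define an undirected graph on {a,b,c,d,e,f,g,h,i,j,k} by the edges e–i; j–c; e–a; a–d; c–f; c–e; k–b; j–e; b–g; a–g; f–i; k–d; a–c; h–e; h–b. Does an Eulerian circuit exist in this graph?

Degrees: a:4, b:3, c:4, d:2, e:5, f:2, g:2, h:2, i:2, j:2, k:2
Vertices with odd degree: b, e. An Eulerian circuit requires all degrees even.

No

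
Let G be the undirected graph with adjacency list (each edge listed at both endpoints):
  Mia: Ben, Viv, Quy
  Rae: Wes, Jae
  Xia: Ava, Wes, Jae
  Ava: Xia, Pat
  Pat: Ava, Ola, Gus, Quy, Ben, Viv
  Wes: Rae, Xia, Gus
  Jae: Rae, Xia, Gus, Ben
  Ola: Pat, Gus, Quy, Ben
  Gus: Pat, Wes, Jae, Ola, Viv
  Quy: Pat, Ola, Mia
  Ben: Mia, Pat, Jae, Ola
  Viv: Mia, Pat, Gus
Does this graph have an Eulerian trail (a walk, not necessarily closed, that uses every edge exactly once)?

Degrees: Mia:3, Rae:2, Xia:3, Ava:2, Pat:6, Wes:3, Jae:4, Ola:4, Gus:5, Quy:3, Ben:4, Viv:3
Odd-degree vertices: Mia, Xia, Wes, Gus, Quy, Viv (6 total).
An Eulerian trail requires 0 or 2 odd-degree vertices; here there are 6.

No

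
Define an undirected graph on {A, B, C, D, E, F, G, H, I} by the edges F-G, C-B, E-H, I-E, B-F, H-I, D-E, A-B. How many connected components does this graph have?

2

Component: {D, E, H, I}
Component: {A, B, C, F, G}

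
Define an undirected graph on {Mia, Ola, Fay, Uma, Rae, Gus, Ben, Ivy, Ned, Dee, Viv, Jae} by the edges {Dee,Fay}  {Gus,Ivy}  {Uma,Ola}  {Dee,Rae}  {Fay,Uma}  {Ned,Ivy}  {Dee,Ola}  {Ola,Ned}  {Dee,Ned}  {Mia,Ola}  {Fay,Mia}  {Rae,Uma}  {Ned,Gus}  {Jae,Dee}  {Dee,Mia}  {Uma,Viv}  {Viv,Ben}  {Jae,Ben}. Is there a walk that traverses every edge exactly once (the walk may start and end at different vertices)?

Degrees: Mia:3, Ola:4, Fay:3, Uma:4, Rae:2, Gus:2, Ben:2, Ivy:2, Ned:4, Dee:6, Viv:2, Jae:2
Odd-degree vertices: Mia, Fay (2 total).
With 2 odd-degree vertices and all edges in one connected piece, an Eulerian trail exists (from Mia to Fay).

Yes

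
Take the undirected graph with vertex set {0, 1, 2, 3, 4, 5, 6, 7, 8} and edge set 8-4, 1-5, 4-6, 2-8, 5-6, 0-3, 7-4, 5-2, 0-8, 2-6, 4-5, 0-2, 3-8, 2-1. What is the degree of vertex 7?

Neighbors of 7: 4.

1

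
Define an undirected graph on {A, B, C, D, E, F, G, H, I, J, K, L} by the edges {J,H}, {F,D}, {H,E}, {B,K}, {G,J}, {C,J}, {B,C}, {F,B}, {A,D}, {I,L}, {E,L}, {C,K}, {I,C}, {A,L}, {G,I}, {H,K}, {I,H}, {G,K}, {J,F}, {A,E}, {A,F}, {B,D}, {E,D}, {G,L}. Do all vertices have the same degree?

Yes

Degrees: A:4, B:4, C:4, D:4, E:4, F:4, G:4, H:4, I:4, J:4, K:4, L:4
Every vertex has degree 4, so the graph is 4-regular.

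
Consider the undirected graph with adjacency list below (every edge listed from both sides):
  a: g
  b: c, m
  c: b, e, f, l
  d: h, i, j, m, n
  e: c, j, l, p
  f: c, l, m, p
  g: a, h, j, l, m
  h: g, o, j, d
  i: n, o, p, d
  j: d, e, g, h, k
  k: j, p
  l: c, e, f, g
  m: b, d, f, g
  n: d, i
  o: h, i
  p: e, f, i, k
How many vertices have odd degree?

Degrees: a:1, b:2, c:4, d:5, e:4, f:4, g:5, h:4, i:4, j:5, k:2, l:4, m:4, n:2, o:2, p:4
Odd-degree vertices: a, d, g, j.

4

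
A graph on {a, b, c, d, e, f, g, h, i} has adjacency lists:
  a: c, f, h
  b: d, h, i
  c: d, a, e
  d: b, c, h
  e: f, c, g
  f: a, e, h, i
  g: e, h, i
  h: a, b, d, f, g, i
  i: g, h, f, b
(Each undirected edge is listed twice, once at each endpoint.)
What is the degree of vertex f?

Neighbors of f: a, e, h, i.

4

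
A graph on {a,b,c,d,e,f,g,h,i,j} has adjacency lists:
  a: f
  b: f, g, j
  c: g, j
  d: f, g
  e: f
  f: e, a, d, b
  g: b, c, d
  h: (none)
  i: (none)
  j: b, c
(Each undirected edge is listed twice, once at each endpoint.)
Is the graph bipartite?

A valid 2-coloring puts {f, g, h, i, j} on one side and {a, b, c, d, e} on the other; every edge crosses between the two sides.

Yes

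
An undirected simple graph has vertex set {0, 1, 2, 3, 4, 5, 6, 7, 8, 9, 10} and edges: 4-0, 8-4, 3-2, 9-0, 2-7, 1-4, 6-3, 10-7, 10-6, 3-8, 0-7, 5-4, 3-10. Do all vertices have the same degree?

No

Degrees: 0:3, 1:1, 2:2, 3:4, 4:4, 5:1, 6:2, 7:3, 8:2, 9:1, 10:3
Degrees are not all equal (e.g. deg(1)=1 but deg(3)=4); not regular.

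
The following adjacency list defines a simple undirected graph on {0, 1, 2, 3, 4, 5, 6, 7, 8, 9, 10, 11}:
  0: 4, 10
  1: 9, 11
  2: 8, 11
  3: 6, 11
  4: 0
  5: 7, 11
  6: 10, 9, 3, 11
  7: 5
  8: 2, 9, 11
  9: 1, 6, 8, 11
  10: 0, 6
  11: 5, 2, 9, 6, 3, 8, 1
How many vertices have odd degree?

Degrees: 0:2, 1:2, 2:2, 3:2, 4:1, 5:2, 6:4, 7:1, 8:3, 9:4, 10:2, 11:7
Odd-degree vertices: 4, 7, 8, 11.

4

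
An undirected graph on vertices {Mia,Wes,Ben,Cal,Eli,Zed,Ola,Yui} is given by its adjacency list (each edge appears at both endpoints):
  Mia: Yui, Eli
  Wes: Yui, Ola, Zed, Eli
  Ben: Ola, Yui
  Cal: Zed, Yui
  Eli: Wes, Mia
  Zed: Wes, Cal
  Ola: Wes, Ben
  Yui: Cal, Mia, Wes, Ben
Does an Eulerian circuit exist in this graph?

Yes

Degrees: Mia:2, Wes:4, Ben:2, Cal:2, Eli:2, Zed:2, Ola:2, Yui:4
All degrees are even and the non-isolated vertices are connected — an Eulerian circuit exists.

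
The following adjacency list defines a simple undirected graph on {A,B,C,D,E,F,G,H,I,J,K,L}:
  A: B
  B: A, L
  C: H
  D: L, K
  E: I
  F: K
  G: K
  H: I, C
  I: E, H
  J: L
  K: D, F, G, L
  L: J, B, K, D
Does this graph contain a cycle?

|V| = 12, |E| = 11, number of components = 2.
One cycle is L-K-D-L.

Yes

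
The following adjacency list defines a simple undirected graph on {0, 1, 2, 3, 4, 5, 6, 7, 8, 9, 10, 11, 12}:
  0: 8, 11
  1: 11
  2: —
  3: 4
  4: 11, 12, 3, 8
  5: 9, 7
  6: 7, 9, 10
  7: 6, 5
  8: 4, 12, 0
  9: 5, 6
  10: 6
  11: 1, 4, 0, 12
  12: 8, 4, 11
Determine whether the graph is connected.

No

Component: {2}
Component: {5, 6, 7, 9, 10}
Component: {0, 1, 3, 4, 8, 11, 12}
No edge joins these 3 groups, so the graph is disconnected.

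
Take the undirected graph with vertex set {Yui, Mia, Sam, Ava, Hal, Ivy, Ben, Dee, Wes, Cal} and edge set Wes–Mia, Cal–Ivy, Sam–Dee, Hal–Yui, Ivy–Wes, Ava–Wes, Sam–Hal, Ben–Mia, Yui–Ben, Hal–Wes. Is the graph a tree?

The graph has 10 vertices and 10 edges.
Connected but with 10 > 9 edges, so it has a cycle and is not a tree.

No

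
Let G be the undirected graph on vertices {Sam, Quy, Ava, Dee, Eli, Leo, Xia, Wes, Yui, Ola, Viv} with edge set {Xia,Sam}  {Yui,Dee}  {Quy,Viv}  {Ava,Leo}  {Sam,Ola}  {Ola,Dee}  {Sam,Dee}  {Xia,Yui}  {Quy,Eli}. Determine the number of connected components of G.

4

Component: {Wes}
Component: {Ava, Leo}
Component: {Quy, Eli, Viv}
Component: {Sam, Dee, Xia, Yui, Ola}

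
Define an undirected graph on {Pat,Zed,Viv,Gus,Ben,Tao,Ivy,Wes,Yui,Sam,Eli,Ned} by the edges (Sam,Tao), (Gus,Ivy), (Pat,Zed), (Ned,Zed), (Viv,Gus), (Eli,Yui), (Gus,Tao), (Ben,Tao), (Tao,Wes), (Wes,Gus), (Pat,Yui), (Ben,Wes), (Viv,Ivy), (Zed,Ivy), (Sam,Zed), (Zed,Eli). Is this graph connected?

A breadth-first search from Pat visits Pat, Zed, Yui, Ivy, Sam, Eli, Ned, Viv, Gus, Tao, Wes, Ben — all 12 vertices — so the graph is connected.

Yes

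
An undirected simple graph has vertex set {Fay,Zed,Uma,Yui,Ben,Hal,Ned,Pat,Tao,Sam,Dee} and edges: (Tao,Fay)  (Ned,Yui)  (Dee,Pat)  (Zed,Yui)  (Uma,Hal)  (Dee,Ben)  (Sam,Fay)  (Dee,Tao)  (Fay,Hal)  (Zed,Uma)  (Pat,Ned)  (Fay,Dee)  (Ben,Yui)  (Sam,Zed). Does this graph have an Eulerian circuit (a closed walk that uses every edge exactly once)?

Degrees: Fay:4, Zed:3, Uma:2, Yui:3, Ben:2, Hal:2, Ned:2, Pat:2, Tao:2, Sam:2, Dee:4
Zed, Yui have odd degree; an Eulerian circuit needs every degree to be even, so none exists.

No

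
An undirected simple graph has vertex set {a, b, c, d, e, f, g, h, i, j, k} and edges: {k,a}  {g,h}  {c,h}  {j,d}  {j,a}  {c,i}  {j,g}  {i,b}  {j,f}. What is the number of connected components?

2

Component: {e}
Component: {a, b, c, d, f, g, h, i, j, k}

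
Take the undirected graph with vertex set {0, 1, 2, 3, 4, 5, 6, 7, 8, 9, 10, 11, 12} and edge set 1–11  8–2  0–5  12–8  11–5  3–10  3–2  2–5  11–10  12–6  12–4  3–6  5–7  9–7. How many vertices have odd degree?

Degrees: 0:1, 1:1, 2:3, 3:3, 4:1, 5:4, 6:2, 7:2, 8:2, 9:1, 10:2, 11:3, 12:3
Odd-degree vertices: 0, 1, 2, 3, 4, 9, 11, 12.

8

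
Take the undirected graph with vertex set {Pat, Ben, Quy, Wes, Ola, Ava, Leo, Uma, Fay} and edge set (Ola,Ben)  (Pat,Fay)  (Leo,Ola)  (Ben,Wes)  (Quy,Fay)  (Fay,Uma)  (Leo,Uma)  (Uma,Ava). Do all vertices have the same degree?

No

Degrees: Pat:1, Ben:2, Quy:1, Wes:1, Ola:2, Ava:1, Leo:2, Uma:3, Fay:3
Degrees are not all equal (e.g. deg(Pat)=1 but deg(Uma)=3); not regular.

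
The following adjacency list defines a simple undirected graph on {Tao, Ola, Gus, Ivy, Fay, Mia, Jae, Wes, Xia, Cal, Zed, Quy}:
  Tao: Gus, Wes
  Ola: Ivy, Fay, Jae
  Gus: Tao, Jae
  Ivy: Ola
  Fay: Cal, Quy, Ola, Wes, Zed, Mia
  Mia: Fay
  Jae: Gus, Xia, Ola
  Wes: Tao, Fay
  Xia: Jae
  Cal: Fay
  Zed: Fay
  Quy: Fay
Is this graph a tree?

No

The graph has 12 vertices and 12 edges.
A tree on 12 vertices has exactly 11 edges; this graph has 12, so it contains a cycle and is not a tree.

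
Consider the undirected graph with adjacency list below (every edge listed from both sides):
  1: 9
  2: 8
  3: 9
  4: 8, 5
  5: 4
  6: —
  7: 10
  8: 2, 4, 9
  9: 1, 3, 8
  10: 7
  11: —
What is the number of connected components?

4

Component: {6}
Component: {11}
Component: {7, 10}
Component: {1, 2, 3, 4, 5, 8, 9}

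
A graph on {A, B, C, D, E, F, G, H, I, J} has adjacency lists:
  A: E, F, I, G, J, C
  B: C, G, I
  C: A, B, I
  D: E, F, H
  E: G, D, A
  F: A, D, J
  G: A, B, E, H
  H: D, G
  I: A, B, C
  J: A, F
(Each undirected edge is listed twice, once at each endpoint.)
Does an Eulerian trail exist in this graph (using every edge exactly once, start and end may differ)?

No

Degrees: A:6, B:3, C:3, D:3, E:3, F:3, G:4, H:2, I:3, J:2
Odd-degree vertices: B, C, D, E, F, I (6 total).
An Eulerian trail requires 0 or 2 odd-degree vertices; here there are 6.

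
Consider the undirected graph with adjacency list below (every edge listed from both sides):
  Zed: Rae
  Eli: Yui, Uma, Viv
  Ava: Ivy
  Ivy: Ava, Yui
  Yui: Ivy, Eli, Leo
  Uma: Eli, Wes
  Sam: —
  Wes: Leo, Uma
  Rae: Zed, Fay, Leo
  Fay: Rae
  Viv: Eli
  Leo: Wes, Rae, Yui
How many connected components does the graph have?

2

Component: {Sam}
Component: {Zed, Eli, Ava, Ivy, Yui, Uma, Wes, Rae, Fay, Viv, Leo}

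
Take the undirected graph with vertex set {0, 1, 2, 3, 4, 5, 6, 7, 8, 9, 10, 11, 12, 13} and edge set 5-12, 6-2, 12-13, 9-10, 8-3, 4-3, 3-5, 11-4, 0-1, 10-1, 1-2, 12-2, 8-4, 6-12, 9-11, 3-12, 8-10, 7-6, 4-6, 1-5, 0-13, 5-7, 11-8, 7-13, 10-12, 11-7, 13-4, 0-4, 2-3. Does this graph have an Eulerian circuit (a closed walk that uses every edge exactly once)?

Degrees: 0:3, 1:4, 2:4, 3:5, 4:6, 5:4, 6:4, 7:4, 8:4, 9:2, 10:4, 11:4, 12:6, 13:4
0, 3 have odd degree; an Eulerian circuit needs every degree to be even, so none exists.

No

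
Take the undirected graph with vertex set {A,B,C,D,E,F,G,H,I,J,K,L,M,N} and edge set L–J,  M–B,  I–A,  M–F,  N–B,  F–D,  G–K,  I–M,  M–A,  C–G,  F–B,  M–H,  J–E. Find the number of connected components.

Component: {C, G, K}
Component: {E, J, L}
Component: {A, B, D, F, H, I, M, N}

3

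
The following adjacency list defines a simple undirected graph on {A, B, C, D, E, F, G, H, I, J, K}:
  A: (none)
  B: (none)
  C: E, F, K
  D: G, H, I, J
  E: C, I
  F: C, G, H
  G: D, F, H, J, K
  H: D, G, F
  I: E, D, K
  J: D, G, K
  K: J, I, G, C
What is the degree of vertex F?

3

Neighbors of F: C, G, H.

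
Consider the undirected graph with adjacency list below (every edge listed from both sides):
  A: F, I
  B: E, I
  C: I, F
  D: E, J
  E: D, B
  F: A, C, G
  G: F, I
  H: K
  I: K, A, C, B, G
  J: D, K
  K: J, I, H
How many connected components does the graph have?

1

Component: {A, B, C, D, E, F, G, H, I, J, K}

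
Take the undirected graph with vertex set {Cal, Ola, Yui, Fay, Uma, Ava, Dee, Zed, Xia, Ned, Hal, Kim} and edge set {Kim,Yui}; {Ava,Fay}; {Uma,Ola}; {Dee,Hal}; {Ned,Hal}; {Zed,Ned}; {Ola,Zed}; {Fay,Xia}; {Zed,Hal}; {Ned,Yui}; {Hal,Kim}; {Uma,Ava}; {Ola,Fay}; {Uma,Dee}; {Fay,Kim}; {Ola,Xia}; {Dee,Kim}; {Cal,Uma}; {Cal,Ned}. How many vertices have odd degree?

2

Degrees: Cal:2, Ola:4, Yui:2, Fay:4, Uma:4, Ava:2, Dee:3, Zed:3, Xia:2, Ned:4, Hal:4, Kim:4
Odd-degree vertices: Dee, Zed.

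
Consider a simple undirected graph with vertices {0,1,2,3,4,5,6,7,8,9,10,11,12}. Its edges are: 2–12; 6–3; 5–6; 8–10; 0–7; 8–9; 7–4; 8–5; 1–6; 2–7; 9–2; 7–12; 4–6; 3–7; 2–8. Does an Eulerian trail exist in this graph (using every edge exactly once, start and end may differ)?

Degrees: 0:1, 1:1, 2:4, 3:2, 4:2, 5:2, 6:4, 7:5, 8:4, 9:2, 10:1, 11:0, 12:2
Odd-degree vertices: 0, 1, 7, 10 (4 total).
With 4 odd-degree vertices (more than two), no single trail can use every edge.

No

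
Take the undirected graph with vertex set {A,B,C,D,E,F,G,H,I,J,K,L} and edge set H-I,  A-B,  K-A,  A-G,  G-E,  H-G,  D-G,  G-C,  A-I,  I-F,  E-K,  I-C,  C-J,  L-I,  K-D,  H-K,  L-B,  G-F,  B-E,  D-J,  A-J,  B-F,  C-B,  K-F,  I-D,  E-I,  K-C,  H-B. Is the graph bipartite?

Yes

Color {B, G, I, J, K} black and {A, C, D, E, F, H, L} white. No edge joins two same-colored vertices, so the graph is bipartite.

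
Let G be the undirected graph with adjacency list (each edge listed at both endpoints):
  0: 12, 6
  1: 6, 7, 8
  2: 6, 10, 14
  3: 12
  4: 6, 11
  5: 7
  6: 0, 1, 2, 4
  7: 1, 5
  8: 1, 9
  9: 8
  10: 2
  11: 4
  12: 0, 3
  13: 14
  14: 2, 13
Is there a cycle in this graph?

No

|V| = 15, |E| = 14, number of components = 1.
Since 14 = 15 - 1, the graph is a forest and contains no cycle.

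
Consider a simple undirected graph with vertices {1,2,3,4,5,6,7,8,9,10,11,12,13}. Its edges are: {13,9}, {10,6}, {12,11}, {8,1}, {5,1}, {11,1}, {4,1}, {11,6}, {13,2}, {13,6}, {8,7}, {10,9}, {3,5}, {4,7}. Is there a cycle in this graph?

|V| = 13, |E| = 14, number of components = 1.
Since 14 > 13 - 1, a cycle must exist; for instance 6-13-9-10-6.

Yes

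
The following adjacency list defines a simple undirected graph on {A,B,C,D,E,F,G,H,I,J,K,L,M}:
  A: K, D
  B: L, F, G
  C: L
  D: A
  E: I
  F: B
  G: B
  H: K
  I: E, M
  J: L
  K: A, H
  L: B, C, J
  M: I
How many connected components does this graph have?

3

Component: {E, I, M}
Component: {A, D, H, K}
Component: {B, C, F, G, J, L}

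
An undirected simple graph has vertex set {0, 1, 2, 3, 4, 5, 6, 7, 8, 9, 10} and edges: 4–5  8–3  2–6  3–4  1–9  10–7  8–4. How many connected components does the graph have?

Component: {0}
Component: {1, 9}
Component: {2, 6}
Component: {7, 10}
Component: {3, 4, 5, 8}

5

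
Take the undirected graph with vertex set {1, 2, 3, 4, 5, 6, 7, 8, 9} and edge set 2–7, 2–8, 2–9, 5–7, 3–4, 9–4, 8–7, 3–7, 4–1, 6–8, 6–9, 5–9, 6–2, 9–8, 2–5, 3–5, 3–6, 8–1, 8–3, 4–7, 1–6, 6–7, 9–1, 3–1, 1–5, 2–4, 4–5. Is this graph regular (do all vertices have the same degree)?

Yes

Degrees: 1:6, 2:6, 3:6, 4:6, 5:6, 6:6, 7:6, 8:6, 9:6
All degrees equal 6; the graph is regular.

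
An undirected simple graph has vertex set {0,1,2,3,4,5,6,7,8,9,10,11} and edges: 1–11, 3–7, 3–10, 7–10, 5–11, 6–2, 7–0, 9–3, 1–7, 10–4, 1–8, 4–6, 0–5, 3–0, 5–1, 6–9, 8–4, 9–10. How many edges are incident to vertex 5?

3

Neighbors of 5: 0, 1, 11.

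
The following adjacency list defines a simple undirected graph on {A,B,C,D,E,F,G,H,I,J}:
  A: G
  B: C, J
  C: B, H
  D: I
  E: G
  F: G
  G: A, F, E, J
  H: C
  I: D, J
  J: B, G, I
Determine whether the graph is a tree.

Yes

The graph has 10 vertices and 9 edges.
It is connected with exactly 9 edges, hence acyclic — it is a tree.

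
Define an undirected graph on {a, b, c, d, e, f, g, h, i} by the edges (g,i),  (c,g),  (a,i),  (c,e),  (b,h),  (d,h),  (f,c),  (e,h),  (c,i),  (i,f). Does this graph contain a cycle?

Yes

The graph has 9 vertices, 10 edges, and 1 connected component.
Since 10 > 9 - 1, a cycle must exist; for instance i-c-f-i.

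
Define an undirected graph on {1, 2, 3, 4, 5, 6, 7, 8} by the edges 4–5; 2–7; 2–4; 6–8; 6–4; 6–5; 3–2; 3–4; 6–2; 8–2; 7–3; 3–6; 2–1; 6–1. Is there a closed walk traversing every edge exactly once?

Degrees: 1:2, 2:6, 3:4, 4:4, 5:2, 6:6, 7:2, 8:2
Every vertex has even degree and the edges form a single connected piece, so an Eulerian circuit exists.

Yes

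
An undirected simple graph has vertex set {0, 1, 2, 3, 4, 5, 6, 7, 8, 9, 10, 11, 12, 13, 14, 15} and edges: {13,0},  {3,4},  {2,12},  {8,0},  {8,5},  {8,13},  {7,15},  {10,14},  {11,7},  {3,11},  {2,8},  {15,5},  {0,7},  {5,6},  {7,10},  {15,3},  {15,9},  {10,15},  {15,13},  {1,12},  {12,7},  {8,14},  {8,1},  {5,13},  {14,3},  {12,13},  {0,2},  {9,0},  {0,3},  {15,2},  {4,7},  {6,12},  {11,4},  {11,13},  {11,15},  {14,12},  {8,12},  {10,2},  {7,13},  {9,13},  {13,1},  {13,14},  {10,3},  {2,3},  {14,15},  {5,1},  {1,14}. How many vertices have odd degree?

12

Degrees: 0:6, 1:5, 2:6, 3:7, 4:3, 5:5, 6:2, 7:7, 8:7, 9:3, 10:5, 11:5, 12:7, 13:10, 14:7, 15:9
Odd-degree vertices: 1, 3, 4, 5, 7, 8, 9, 10, 11, 12, 14, 15.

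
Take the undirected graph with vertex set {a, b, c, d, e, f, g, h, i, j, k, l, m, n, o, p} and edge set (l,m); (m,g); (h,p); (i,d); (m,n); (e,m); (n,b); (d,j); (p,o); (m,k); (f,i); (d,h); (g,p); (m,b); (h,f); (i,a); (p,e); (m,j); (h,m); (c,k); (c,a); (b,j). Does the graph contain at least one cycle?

|V| = 16, |E| = 22, number of components = 1.
One cycle is h-p-g-m-h.

Yes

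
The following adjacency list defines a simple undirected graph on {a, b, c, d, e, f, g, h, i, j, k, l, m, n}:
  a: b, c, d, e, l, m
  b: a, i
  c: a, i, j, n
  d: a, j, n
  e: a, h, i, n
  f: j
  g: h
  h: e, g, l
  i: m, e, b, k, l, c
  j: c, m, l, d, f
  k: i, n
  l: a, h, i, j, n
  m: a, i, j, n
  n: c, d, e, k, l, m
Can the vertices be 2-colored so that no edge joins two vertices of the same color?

Partition the vertices as {b, c, d, e, f, g, k, l, m} vs {a, h, i, j, n}. Each listed edge has one endpoint in each part, so the graph is bipartite.

Yes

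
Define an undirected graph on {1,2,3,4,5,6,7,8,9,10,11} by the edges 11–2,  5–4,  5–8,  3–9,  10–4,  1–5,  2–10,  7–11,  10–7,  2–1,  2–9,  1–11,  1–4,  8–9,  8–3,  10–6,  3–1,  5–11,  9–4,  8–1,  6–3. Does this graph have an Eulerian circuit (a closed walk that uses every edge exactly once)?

Yes

Degrees: 1:6, 2:4, 3:4, 4:4, 5:4, 6:2, 7:2, 8:4, 9:4, 10:4, 11:4
All degrees are even and the non-isolated vertices are connected — an Eulerian circuit exists.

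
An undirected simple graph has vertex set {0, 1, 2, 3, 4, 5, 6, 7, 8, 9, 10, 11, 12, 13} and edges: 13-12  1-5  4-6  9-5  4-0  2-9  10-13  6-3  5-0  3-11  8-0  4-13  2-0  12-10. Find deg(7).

7 has no neighbors.

0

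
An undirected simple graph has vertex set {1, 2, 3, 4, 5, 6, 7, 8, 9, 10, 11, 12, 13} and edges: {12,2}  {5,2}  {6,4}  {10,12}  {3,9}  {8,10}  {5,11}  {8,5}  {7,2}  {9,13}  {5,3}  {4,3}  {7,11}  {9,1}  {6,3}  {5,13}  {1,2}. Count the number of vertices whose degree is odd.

2

Degrees: 1:2, 2:4, 3:4, 4:2, 5:5, 6:2, 7:2, 8:2, 9:3, 10:2, 11:2, 12:2, 13:2
Odd-degree vertices: 5, 9.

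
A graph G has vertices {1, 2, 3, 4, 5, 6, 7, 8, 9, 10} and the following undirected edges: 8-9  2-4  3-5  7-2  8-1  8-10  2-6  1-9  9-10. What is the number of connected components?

3

Component: {3, 5}
Component: {1, 8, 9, 10}
Component: {2, 4, 6, 7}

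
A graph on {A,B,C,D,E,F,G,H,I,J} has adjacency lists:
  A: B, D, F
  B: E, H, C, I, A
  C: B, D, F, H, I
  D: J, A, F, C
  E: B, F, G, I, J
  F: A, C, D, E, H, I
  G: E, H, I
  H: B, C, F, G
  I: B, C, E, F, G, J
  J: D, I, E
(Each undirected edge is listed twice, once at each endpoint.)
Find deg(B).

5

Neighbors of B: A, C, E, H, I.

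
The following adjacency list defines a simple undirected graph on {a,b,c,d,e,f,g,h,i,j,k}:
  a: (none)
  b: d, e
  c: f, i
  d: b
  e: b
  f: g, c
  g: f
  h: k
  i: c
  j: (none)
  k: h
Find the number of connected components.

Component: {a}
Component: {j}
Component: {h, k}
Component: {b, d, e}
Component: {c, f, g, i}

5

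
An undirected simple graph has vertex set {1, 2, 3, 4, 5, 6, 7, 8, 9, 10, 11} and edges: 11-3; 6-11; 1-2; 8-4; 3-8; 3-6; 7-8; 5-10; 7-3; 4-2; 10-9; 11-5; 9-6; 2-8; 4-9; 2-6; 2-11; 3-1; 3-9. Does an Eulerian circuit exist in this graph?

No

Degrees: 1:2, 2:5, 3:6, 4:3, 5:2, 6:4, 7:2, 8:4, 9:4, 10:2, 11:4
Vertices with odd degree: 2, 4. An Eulerian circuit requires all degrees even.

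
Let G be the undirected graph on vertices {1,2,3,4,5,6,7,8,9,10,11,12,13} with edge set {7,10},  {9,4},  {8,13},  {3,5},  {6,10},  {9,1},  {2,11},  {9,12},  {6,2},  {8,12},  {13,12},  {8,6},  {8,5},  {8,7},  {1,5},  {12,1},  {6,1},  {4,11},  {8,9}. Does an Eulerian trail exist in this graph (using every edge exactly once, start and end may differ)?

Yes

Degrees: 1:4, 2:2, 3:1, 4:2, 5:3, 6:4, 7:2, 8:6, 9:4, 10:2, 11:2, 12:4, 13:2
Odd-degree vertices: 3, 5 (2 total).
The non-isolated vertices are connected and exactly 2 have odd degree, so an Eulerian trail exists (from 3 to 5).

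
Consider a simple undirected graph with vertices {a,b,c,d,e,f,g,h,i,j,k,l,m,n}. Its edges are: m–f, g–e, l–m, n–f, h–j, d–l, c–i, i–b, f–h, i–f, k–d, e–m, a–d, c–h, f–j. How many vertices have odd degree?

Degrees: a:1, b:1, c:2, d:3, e:2, f:5, g:1, h:3, i:3, j:2, k:1, l:2, m:3, n:1
Odd-degree vertices: a, b, d, f, g, h, i, k, m, n.

10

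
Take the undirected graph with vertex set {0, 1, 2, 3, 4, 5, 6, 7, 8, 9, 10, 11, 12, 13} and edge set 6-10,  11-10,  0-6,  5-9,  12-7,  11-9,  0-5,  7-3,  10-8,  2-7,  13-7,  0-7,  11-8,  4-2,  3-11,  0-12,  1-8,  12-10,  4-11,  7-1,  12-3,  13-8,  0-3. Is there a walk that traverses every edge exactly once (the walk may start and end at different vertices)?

Degrees: 0:5, 1:2, 2:2, 3:4, 4:2, 5:2, 6:2, 7:6, 8:4, 9:2, 10:4, 11:5, 12:4, 13:2
Odd-degree vertices: 0, 11 (2 total).
With 2 odd-degree vertices and all edges in one connected piece, an Eulerian trail exists (from 0 to 11).

Yes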